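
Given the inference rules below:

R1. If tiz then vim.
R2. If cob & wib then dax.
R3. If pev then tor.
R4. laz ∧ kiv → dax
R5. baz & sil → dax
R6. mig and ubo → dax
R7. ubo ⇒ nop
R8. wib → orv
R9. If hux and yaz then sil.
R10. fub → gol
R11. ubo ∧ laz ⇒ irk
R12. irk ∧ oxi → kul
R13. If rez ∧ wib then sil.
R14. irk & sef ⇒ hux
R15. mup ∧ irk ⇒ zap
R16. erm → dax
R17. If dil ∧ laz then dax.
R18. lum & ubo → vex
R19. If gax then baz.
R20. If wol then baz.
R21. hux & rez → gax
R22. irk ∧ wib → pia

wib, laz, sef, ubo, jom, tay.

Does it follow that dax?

Forward chaining from the given facts derives: nop, orv, irk, hux, pia.
Rules concluding dax: R2 needs cob; R4 needs kiv; R5 needs baz; R6 needs mig; R16 needs erm; R17 needs dil — none of these are established.

No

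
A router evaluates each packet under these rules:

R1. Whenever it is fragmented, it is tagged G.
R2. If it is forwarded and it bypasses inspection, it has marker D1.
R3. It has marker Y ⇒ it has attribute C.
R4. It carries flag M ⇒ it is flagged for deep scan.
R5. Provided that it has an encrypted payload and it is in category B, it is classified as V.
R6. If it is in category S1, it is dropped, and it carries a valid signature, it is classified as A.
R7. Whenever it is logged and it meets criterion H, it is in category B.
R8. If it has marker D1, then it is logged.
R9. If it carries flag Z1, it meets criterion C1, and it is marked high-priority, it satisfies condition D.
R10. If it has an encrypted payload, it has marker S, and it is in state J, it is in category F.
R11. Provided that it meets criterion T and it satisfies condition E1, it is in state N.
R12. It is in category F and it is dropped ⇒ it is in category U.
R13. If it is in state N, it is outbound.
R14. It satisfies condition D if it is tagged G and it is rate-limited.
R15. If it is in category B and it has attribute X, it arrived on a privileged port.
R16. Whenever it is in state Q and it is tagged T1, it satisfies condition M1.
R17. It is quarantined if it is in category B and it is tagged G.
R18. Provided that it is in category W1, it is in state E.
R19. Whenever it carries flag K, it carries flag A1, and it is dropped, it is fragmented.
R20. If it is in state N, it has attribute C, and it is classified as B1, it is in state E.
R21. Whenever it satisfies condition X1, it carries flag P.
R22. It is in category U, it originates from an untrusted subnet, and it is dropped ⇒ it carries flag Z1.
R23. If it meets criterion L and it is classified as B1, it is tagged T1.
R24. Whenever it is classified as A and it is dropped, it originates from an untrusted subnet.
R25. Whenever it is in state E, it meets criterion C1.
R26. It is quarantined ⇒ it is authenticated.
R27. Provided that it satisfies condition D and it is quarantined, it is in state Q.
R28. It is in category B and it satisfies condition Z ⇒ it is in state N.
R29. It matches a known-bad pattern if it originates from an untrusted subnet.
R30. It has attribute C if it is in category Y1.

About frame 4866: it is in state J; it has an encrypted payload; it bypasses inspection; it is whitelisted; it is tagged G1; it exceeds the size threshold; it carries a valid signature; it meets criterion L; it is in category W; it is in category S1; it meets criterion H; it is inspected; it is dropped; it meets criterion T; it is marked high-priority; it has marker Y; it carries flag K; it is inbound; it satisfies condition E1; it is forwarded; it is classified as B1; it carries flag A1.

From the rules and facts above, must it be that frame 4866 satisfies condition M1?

Forward chaining from the given facts derives: has marker D1, has attribute C, is classified as A, is logged, is in state N, is outbound, is fragmented, is in state E, is tagged T1, originates from an untrusted subnet, meets criterion C1, matches a known-bad pattern, is tagged G, is in category B, is quarantined, is authenticated, is classified as V.
The only rule concluding "it satisfies condition M1" is R16, which needs "it is in state Q"; that is never established.

No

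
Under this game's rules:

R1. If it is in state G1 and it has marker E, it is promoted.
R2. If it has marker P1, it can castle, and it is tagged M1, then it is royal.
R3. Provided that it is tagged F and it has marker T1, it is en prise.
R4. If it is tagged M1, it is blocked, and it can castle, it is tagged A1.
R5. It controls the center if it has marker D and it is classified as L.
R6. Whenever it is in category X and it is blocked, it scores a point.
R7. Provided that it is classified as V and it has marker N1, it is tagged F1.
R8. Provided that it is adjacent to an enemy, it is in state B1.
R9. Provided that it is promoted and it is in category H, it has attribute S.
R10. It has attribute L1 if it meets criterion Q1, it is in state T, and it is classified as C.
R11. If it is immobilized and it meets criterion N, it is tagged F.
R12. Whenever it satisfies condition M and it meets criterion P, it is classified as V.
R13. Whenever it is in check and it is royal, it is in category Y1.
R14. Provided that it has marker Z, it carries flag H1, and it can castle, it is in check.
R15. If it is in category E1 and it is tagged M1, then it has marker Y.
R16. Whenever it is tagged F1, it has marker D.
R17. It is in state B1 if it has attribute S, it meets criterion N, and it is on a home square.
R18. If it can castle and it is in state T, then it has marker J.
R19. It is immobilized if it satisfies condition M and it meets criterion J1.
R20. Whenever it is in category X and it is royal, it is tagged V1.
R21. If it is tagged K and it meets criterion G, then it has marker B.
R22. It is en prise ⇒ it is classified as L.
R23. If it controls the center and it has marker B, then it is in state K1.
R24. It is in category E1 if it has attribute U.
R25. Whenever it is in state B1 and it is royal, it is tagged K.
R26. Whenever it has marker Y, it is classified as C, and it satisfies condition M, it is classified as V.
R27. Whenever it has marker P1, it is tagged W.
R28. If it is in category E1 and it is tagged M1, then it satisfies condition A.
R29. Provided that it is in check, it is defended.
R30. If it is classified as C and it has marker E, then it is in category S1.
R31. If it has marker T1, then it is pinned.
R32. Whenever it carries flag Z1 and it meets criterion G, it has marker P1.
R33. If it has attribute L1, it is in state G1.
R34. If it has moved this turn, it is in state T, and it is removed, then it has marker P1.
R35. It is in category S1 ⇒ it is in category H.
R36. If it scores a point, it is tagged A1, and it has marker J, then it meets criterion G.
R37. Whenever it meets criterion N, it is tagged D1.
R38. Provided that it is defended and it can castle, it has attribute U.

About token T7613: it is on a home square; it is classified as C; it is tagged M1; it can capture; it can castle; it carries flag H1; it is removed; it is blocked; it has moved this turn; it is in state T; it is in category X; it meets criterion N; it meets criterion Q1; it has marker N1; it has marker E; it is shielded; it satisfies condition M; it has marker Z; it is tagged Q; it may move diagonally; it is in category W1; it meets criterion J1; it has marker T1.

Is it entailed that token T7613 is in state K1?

Yes

By R4 (it is tagged M1, it is blocked, it can castle): it is tagged A1.
By R6 (it is in category X, it is blocked): it scores a point.
By R10 (it meets criterion Q1, it is in state T, it is classified as C): it has attribute L1.
By R14 (it has marker Z, it carries flag H1, it can castle): it is in check.
By R18 (it can castle, it is in state T): it has marker J.
By R19 (it satisfies condition M, it meets criterion J1): it is immobilized.
By R29 (it is in check): it is defended.
By R30 (it is classified as C, it has marker E): it is in category S1.
By R33 (it has attribute L1): it is in state G1.
By R34 (it has moved this turn, it is in state T, it is removed): it has marker P1.
By R35 (it is in category S1): it is in category H.
By R36 (it scores a point, it is tagged A1, it has marker J): it meets criterion G.
By R38 (it is defended, it can castle): it has attribute U.
By R1 (it is in state G1, it has marker E): it is promoted.
By R2 (it has marker P1, it can castle, it is tagged M1): it is royal.
By R9 (it is promoted, it is in category H): it has attribute S.
By R11 (it is immobilized, it meets criterion N): it is tagged F.
By R17 (it has attribute S, it meets criterion N, it is on a home square): it is in state B1.
By R24 (it has attribute U): it is in category E1.
By R25 (it is in state B1, it is royal): it is tagged K.
By R3 (it is tagged F, it has marker T1): it is en prise.
By R15 (it is in category E1, it is tagged M1): it has marker Y.
By R21 (it is tagged K, it meets criterion G): it has marker B.
By R22 (it is en prise): it is classified as L.
By R26 (it has marker Y, it is classified as C, it satisfies condition M): it is classified as V.
By R7 (it is classified as V, it has marker N1): it is tagged F1.
By R16 (it is tagged F1): it has marker D.
By R5 (it has marker D, it is classified as L): it controls the center.
By R23 (it controls the center, it has marker B): it is in state K1.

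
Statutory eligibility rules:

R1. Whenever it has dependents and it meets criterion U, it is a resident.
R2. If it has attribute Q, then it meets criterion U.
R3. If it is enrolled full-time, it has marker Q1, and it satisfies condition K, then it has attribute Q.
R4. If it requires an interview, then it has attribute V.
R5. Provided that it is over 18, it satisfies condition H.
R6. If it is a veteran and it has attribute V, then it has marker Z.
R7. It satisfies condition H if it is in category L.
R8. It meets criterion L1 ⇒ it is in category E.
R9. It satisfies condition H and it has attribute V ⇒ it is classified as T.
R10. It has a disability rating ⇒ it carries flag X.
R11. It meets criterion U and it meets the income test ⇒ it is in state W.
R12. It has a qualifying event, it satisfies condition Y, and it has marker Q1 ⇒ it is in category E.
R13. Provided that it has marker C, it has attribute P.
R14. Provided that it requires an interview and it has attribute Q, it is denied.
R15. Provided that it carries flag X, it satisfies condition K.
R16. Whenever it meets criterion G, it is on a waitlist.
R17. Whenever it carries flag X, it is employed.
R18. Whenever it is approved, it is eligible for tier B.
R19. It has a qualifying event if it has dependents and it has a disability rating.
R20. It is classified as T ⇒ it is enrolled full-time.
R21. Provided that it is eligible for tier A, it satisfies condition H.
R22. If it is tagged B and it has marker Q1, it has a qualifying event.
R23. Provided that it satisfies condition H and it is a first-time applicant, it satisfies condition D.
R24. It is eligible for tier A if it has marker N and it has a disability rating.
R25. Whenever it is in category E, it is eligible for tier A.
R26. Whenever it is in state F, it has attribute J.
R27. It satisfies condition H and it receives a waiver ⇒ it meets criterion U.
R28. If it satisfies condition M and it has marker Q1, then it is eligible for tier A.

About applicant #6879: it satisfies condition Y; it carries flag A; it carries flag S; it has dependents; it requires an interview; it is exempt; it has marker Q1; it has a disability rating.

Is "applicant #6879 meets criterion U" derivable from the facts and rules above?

Yes

By R4 (it requires an interview): it has attribute V.
By R10 (it has a disability rating): it carries flag X.
By R15 (it carries flag X): it satisfies condition K.
By R19 (it has dependents, it has a disability rating): it has a qualifying event.
By R12 (it has a qualifying event, it satisfies condition Y, it has marker Q1): it is in category E.
By R25 (it is in category E): it is eligible for tier A.
By R21 (it is eligible for tier A): it satisfies condition H.
By R9 (it satisfies condition H, it has attribute V): it is classified as T.
By R20 (it is classified as T): it is enrolled full-time.
By R3 (it is enrolled full-time, it has marker Q1, it satisfies condition K): it has attribute Q.
By R2 (it has attribute Q): it meets criterion U.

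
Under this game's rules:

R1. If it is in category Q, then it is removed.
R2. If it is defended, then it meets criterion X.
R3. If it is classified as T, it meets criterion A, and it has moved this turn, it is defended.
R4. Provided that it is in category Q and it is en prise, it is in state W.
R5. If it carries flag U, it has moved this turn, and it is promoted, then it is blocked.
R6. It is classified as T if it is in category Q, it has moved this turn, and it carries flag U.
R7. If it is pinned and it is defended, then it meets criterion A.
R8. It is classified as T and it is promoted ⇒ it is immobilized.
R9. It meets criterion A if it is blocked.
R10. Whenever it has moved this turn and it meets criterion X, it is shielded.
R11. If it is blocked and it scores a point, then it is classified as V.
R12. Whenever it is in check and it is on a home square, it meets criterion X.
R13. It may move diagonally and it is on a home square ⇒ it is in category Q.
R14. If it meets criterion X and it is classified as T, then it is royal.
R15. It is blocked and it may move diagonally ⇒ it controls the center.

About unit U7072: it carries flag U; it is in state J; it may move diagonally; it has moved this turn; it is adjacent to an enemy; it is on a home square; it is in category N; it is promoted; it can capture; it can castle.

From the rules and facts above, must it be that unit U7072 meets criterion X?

Yes

By R5 (it carries flag U, it has moved this turn, it is promoted): it is blocked.
By R9 (it is blocked): it meets criterion A.
By R13 (it may move diagonally, it is on a home square): it is in category Q.
By R6 (it is in category Q, it has moved this turn, it carries flag U): it is classified as T.
By R3 (it is classified as T, it meets criterion A, it has moved this turn): it is defended.
By R2 (it is defended): it meets criterion X.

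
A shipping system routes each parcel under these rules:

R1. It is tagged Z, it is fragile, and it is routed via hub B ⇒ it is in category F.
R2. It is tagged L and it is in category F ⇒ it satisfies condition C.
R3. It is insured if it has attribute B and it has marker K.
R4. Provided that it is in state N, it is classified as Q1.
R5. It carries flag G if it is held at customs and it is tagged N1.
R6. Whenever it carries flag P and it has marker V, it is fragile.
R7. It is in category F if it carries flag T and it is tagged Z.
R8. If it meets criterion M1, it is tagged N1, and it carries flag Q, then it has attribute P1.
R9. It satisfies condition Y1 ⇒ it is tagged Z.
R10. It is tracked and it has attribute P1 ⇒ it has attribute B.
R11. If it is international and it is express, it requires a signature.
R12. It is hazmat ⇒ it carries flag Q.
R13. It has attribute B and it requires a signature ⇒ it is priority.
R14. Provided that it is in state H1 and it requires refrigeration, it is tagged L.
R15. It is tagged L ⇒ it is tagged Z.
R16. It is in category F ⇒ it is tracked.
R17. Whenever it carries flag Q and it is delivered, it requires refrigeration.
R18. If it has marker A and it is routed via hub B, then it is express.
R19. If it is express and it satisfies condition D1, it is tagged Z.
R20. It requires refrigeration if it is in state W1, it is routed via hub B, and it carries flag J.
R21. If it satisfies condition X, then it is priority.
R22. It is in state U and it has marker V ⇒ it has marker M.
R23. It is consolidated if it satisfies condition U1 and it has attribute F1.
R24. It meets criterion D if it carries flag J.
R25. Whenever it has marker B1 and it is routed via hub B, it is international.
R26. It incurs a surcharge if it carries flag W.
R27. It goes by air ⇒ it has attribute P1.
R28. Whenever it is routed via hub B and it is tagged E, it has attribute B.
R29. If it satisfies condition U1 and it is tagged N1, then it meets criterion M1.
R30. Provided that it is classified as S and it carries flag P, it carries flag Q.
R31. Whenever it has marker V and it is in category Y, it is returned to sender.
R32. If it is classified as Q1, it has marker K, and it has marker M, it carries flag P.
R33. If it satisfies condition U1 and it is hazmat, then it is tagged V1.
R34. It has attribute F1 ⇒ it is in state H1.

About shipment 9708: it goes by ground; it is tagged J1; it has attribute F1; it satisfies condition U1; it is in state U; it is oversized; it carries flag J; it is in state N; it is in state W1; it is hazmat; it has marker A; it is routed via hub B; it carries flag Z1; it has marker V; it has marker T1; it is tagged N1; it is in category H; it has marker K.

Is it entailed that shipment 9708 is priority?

No

Forward chaining from the given facts derives: is classified as Q1, carries flag Q, is express, requires refrigeration, has marker M, is consolidated, meets criterion D, meets criterion M1, carries flag P, is tagged V1, is in state H1, is fragile, has attribute P1, is tagged L, is tagged Z, is in category F, satisfies condition C, is tracked, has attribute B, is insured.
Rules concluding "it is priority": R13 needs "it requires a signature"; R21 needs "it satisfies condition X" — none of these are established.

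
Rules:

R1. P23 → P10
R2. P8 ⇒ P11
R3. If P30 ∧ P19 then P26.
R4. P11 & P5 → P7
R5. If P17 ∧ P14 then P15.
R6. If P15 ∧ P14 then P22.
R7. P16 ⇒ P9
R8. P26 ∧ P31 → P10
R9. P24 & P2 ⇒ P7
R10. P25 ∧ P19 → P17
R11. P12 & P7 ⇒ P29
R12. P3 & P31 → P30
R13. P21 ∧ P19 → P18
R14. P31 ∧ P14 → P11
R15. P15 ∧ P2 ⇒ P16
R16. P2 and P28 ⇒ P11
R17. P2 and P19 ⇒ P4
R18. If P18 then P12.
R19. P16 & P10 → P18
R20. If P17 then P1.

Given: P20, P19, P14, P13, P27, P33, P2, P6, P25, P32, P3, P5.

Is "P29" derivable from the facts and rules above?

Forward chaining from the given facts derives: P17, P4, P1, P15, P22, P16, P9.
The only rule concluding P29 is R11, which needs P12; that is never established.

No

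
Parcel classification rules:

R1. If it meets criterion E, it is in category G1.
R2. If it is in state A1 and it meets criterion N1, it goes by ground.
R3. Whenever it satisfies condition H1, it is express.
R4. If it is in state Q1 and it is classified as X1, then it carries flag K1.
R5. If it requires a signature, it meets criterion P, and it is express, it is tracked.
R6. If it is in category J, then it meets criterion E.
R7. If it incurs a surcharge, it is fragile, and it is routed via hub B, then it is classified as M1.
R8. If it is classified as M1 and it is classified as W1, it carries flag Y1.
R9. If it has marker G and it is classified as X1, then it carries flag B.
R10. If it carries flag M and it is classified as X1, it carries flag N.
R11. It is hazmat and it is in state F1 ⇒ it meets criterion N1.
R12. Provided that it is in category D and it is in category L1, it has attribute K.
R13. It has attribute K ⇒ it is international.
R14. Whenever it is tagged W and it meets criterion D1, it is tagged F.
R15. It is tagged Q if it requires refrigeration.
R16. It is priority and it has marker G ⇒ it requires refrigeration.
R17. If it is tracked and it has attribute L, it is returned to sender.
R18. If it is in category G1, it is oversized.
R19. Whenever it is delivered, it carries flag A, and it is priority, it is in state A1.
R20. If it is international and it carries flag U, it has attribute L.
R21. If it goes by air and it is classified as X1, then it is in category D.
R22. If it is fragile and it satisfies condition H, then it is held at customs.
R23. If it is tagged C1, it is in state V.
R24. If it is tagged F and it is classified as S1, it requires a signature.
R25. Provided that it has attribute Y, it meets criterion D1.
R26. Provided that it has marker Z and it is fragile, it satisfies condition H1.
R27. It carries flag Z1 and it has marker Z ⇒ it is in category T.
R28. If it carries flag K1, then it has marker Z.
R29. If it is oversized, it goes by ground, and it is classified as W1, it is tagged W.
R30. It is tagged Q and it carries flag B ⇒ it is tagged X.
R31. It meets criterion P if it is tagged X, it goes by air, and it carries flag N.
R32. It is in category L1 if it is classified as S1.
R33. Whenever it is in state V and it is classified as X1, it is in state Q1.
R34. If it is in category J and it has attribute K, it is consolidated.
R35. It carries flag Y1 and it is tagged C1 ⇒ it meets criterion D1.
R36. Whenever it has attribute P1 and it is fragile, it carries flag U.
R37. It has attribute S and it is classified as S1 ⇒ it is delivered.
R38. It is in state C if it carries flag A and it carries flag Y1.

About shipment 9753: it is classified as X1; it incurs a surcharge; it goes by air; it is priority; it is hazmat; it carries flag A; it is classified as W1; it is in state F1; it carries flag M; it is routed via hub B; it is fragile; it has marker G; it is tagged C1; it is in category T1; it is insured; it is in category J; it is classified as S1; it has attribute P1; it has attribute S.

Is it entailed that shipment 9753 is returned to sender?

Yes

By R6 (it is in category J): it meets criterion E.
By R7 (it incurs a surcharge, it is fragile, it is routed via hub B): it is classified as M1.
By R8 (it is classified as M1, it is classified as W1): it carries flag Y1.
By R9 (it has marker G, it is classified as X1): it carries flag B.
By R10 (it carries flag M, it is classified as X1): it carries flag N.
By R11 (it is hazmat, it is in state F1): it meets criterion N1.
By R16 (it is priority, it has marker G): it requires refrigeration.
By R21 (it goes by air, it is classified as X1): it is in category D.
By R23 (it is tagged C1): it is in state V.
By R32 (it is classified as S1): it is in category L1.
By R33 (it is in state V, it is classified as X1): it is in state Q1.
By R35 (it carries flag Y1, it is tagged C1): it meets criterion D1.
By R36 (it has attribute P1, it is fragile): it carries flag U.
By R37 (it has attribute S, it is classified as S1): it is delivered.
By R1 (it meets criterion E): it is in category G1.
By R4 (it is in state Q1, it is classified as X1): it carries flag K1.
By R12 (it is in category D, it is in category L1): it has attribute K.
By R13 (it has attribute K): it is international.
By R15 (it requires refrigeration): it is tagged Q.
By R18 (it is in category G1): it is oversized.
By R19 (it is delivered, it carries flag A, it is priority): it is in state A1.
By R20 (it is international, it carries flag U): it has attribute L.
By R28 (it carries flag K1): it has marker Z.
By R30 (it is tagged Q, it carries flag B): it is tagged X.
By R31 (it is tagged X, it goes by air, it carries flag N): it meets criterion P.
By R2 (it is in state A1, it meets criterion N1): it goes by ground.
By R26 (it has marker Z, it is fragile): it satisfies condition H1.
By R29 (it is oversized, it goes by ground, it is classified as W1): it is tagged W.
By R3 (it satisfies condition H1): it is express.
By R14 (it is tagged W, it meets criterion D1): it is tagged F.
By R24 (it is tagged F, it is classified as S1): it requires a signature.
By R5 (it requires a signature, it meets criterion P, it is express): it is tracked.
By R17 (it is tracked, it has attribute L): it is returned to sender.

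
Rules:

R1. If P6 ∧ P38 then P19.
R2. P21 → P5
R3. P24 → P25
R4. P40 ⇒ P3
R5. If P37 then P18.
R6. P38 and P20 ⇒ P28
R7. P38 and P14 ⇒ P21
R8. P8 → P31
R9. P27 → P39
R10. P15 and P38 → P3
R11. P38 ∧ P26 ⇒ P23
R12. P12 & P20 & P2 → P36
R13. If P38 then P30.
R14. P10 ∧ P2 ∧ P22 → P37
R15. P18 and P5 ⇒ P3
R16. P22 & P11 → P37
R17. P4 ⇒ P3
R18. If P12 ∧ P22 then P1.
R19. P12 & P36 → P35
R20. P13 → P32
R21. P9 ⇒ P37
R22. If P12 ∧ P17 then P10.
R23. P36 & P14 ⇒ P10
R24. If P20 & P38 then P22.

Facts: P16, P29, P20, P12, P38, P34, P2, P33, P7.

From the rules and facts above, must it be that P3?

No

Forward chaining from the given facts derives: P28, P36, P30, P35, P22, P1.
Rules concluding P3: R4 needs P40; R10 needs P15; R15 needs P18; R17 needs P4 — none of these are established.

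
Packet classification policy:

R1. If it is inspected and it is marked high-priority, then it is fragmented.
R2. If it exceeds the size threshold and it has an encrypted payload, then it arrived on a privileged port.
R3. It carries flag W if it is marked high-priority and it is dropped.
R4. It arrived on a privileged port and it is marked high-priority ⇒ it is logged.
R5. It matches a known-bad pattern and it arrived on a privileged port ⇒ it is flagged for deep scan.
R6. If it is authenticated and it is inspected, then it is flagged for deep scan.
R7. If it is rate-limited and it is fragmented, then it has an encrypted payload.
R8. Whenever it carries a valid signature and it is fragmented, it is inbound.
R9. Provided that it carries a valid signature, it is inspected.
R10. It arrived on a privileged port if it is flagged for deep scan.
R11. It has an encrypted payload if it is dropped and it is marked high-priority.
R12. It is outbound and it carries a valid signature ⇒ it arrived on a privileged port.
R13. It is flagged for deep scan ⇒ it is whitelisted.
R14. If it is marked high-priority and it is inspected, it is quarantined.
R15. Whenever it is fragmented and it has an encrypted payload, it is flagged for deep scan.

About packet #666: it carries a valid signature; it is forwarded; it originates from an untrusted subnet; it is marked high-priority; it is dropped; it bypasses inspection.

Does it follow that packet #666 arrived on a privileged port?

By R9 (it carries a valid signature): it is inspected.
By R11 (it is dropped, it is marked high-priority): it has an encrypted payload.
By R1 (it is inspected, it is marked high-priority): it is fragmented.
By R15 (it is fragmented, it has an encrypted payload): it is flagged for deep scan.
By R10 (it is flagged for deep scan): it arrived on a privileged port.

Yes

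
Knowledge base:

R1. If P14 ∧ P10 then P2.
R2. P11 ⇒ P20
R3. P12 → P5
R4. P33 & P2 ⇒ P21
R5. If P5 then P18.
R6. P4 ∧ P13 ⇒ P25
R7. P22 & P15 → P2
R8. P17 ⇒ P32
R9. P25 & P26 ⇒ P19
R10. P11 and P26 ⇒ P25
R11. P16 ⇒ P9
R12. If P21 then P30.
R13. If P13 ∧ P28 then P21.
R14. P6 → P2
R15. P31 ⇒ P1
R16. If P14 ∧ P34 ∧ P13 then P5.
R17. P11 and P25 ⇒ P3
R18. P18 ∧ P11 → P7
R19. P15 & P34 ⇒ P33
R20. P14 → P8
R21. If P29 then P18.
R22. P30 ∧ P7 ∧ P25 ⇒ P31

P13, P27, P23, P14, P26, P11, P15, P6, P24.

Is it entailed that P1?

Forward chaining from the given facts derives: P20, P25, P2, P3, P8, P19.
The only rule concluding P1 is R15, which needs P31; that is never established.

No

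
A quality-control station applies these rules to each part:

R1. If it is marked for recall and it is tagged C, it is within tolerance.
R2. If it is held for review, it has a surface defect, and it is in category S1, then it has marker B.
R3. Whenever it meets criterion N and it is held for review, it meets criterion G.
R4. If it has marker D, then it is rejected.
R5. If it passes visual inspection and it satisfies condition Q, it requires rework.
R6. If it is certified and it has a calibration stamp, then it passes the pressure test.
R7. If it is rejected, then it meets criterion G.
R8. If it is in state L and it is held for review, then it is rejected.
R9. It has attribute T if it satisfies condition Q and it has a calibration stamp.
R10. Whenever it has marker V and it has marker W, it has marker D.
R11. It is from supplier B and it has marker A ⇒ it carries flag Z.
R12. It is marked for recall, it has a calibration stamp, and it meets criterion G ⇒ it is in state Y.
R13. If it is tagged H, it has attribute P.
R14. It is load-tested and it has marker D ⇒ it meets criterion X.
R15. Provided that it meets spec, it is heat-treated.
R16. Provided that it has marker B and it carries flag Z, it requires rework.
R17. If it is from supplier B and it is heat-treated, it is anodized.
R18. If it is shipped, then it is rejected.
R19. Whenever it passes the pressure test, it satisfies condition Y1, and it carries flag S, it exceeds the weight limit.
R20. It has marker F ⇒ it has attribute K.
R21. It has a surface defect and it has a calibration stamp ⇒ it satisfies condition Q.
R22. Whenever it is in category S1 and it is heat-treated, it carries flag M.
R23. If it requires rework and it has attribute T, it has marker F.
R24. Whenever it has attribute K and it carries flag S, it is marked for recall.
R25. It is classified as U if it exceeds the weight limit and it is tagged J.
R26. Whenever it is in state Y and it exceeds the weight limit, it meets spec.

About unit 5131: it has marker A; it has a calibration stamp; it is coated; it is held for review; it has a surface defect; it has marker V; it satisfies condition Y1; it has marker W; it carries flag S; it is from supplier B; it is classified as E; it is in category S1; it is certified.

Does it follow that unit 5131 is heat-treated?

By R2 (it is held for review, it has a surface defect, it is in category S1): it has marker B.
By R6 (it is certified, it has a calibration stamp): it passes the pressure test.
By R10 (it has marker V, it has marker W): it has marker D.
By R11 (it is from supplier B, it has marker A): it carries flag Z.
By R16 (it has marker B, it carries flag Z): it requires rework.
By R19 (it passes the pressure test, it satisfies condition Y1, it carries flag S): it exceeds the weight limit.
By R21 (it has a surface defect, it has a calibration stamp): it satisfies condition Q.
By R4 (it has marker D): it is rejected.
By R7 (it is rejected): it meets criterion G.
By R9 (it satisfies condition Q, it has a calibration stamp): it has attribute T.
By R23 (it requires rework, it has attribute T): it has marker F.
By R20 (it has marker F): it has attribute K.
By R24 (it has attribute K, it carries flag S): it is marked for recall.
By R12 (it is marked for recall, it has a calibration stamp, it meets criterion G): it is in state Y.
By R26 (it is in state Y, it exceeds the weight limit): it meets spec.
By R15 (it meets spec): it is heat-treated.

Yes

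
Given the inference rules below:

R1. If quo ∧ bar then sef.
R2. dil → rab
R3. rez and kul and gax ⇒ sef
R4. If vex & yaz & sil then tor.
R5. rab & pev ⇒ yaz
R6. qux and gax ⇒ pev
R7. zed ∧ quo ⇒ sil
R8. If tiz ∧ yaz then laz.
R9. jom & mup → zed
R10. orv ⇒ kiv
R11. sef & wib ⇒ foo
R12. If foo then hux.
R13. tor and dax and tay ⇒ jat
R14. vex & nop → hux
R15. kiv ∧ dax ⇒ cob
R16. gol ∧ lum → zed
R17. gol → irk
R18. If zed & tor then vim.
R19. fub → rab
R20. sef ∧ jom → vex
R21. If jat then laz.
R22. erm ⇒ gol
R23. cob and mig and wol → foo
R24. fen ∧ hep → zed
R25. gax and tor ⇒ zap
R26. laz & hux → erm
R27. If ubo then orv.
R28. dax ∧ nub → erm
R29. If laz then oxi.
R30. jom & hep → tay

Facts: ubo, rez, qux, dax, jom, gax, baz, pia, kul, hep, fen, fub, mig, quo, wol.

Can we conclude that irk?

sef  (by R3: rez, kul, gax)
pev  (by R6: qux, gax)
rab  (by R19: fub)
vex  (by R20: sef, jom)
zed  (by R24: fen, hep)
orv  (by R27: ubo)
tay  (by R30: jom, hep)
yaz  (by R5: rab, pev)
sil  (by R7: zed, quo)
kiv  (by R10: orv)
cob  (by R15: kiv, dax)
foo  (by R23: cob, mig, wol)
tor  (by R4: vex, yaz, sil)
hux  (by R12: foo)
jat  (by R13: tor, dax, tay)
laz  (by R21: jat)
erm  (by R26: laz, hux)
gol  (by R22: erm)
irk  (by R17: gol)

Yes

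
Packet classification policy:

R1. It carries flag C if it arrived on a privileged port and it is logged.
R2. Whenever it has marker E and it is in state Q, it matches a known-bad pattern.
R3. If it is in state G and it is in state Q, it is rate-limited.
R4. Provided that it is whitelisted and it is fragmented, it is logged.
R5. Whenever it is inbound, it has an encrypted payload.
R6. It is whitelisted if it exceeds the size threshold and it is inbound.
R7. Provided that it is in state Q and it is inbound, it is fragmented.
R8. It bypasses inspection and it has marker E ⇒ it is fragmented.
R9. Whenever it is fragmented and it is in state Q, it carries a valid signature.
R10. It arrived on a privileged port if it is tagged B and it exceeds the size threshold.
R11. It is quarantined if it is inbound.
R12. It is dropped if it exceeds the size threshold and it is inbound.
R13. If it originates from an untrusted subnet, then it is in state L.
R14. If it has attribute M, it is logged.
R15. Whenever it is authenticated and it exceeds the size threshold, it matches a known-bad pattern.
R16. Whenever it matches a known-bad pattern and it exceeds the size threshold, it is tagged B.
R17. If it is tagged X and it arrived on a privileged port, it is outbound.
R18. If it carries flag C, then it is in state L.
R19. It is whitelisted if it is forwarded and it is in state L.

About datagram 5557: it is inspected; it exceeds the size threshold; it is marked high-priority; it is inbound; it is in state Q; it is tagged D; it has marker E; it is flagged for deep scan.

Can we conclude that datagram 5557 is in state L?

Yes

By R2 (it has marker E, it is in state Q): it matches a known-bad pattern.
By R6 (it exceeds the size threshold, it is inbound): it is whitelisted.
By R7 (it is in state Q, it is inbound): it is fragmented.
By R16 (it matches a known-bad pattern, it exceeds the size threshold): it is tagged B.
By R4 (it is whitelisted, it is fragmented): it is logged.
By R10 (it is tagged B, it exceeds the size threshold): it arrived on a privileged port.
By R1 (it arrived on a privileged port, it is logged): it carries flag C.
By R18 (it carries flag C): it is in state L.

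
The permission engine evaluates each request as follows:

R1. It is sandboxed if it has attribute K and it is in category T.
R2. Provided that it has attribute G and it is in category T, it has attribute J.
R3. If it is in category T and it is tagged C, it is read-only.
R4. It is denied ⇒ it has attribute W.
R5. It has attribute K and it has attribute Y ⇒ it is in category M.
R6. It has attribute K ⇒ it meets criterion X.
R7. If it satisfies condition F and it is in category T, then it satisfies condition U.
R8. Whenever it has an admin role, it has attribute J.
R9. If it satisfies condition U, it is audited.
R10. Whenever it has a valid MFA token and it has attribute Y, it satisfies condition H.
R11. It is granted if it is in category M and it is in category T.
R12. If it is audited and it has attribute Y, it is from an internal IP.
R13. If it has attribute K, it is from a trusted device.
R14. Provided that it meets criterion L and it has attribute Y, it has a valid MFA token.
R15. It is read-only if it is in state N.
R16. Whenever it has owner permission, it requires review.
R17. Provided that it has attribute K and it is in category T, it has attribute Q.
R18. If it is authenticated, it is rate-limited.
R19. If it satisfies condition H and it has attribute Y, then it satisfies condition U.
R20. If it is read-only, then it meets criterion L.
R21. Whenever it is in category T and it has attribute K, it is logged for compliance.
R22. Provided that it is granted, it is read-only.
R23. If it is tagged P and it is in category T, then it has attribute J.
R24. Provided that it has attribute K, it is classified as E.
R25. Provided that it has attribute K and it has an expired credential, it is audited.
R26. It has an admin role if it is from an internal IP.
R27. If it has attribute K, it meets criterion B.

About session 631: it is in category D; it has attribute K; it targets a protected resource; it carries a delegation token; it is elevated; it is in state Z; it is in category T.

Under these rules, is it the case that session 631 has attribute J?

No

Forward chaining from the given facts derives: is sandboxed, meets criterion X, is from a trusted device, has attribute Q, is logged for compliance, is classified as E, meets criterion B.
Rules concluding "it has attribute J": R2 needs "it has attribute G"; R8 needs "it has an admin role"; R23 needs "it is tagged P" — none of these are established.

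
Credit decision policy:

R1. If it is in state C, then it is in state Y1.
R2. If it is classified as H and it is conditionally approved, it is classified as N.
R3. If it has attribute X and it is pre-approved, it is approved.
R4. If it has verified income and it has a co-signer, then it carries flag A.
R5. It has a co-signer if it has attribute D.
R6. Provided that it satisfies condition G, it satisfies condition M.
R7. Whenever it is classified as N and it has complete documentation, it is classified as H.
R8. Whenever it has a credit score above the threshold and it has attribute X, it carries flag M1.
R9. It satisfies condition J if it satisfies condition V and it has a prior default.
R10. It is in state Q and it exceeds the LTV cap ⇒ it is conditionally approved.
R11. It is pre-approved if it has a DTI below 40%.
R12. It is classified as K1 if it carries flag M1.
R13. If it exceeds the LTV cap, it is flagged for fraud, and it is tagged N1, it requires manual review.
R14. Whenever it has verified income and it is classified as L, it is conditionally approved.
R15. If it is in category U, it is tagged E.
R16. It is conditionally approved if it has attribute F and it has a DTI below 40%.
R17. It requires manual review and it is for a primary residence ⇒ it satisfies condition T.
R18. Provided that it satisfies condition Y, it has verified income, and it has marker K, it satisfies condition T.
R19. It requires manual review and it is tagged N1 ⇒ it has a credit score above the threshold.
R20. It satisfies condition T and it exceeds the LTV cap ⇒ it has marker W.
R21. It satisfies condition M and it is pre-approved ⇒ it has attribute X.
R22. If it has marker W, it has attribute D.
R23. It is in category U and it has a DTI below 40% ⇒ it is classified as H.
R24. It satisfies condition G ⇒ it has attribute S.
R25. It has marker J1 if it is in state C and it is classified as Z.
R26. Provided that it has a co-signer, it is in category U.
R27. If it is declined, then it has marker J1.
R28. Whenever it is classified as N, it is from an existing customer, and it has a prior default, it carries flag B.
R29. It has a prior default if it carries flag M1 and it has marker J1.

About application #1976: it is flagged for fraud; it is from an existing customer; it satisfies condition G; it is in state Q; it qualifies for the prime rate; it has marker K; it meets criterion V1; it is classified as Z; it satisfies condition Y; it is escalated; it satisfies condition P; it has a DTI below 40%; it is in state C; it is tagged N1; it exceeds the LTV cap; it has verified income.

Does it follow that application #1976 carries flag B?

Yes

By R6 (it satisfies condition G): it satisfies condition M.
By R10 (it is in state Q, it exceeds the LTV cap): it is conditionally approved.
By R11 (it has a DTI below 40%): it is pre-approved.
By R13 (it exceeds the LTV cap, it is flagged for fraud, it is tagged N1): it requires manual review.
By R18 (it satisfies condition Y, it has verified income, it has marker K): it satisfies condition T.
By R19 (it requires manual review, it is tagged N1): it has a credit score above the threshold.
By R20 (it satisfies condition T, it exceeds the LTV cap): it has marker W.
By R21 (it satisfies condition M, it is pre-approved): it has attribute X.
By R22 (it has marker W): it has attribute D.
By R25 (it is in state C, it is classified as Z): it has marker J1.
By R5 (it has attribute D): it has a co-signer.
By R8 (it has a credit score above the threshold, it has attribute X): it carries flag M1.
By R26 (it has a co-signer): it is in category U.
By R29 (it carries flag M1, it has marker J1): it has a prior default.
By R23 (it is in category U, it has a DTI below 40%): it is classified as H.
By R2 (it is classified as H, it is conditionally approved): it is classified as N.
By R28 (it is classified as N, it is from an existing customer, it has a prior default): it carries flag B.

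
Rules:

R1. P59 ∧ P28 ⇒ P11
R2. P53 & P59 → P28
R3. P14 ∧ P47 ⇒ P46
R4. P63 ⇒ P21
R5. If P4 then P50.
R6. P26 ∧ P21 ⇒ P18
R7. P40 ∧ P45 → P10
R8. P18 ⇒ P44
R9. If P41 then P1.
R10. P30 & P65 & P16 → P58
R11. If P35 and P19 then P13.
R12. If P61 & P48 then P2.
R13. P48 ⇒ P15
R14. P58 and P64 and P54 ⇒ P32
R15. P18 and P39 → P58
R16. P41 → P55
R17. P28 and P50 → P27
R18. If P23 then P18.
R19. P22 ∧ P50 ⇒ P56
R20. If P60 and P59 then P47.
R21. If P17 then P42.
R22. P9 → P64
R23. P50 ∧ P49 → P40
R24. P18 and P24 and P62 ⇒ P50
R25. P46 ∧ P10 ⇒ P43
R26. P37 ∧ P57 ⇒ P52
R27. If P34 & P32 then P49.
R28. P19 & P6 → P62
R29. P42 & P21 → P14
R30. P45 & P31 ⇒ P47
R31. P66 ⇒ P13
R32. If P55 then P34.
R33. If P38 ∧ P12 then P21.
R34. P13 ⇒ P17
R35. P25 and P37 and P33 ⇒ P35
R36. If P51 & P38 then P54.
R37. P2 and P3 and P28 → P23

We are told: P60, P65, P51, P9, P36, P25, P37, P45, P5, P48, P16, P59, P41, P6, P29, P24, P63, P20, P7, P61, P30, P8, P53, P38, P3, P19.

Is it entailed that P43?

Forward chaining from the given facts derives: P28, P21, P1, P58, P2, P15, P55, P47, P64, P62, P34, P54, P23, P11, P32, P18, P50, P49, P44, P27, P40, P10.
The only rule concluding P43 is R25, which needs P46; that is never established.

No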